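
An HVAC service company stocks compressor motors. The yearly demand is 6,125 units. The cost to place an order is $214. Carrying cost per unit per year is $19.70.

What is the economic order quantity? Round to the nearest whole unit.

365 units

EOQ = √(2DS/H) = √(2 × 6,125 × 214 / 19.7)
    = √(133,071.07) ≈ 364.79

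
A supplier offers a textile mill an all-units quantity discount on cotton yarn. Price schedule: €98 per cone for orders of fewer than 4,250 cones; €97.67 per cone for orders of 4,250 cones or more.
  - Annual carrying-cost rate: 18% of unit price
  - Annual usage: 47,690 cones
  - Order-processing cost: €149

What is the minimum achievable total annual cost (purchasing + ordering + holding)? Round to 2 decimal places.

€4,689,453.29

H₁ = 18%×€98 = €17.6400;  H₂ = 18%×€97.67 = €17.5806
EOQ₁ = √(2×47,690×149/17.6400) = 897.58  (< 4,250, feasible at tier 1)
EOQ₂ = √(2×47,690×149/17.5806) = 899.09  (< 4,250 → use Q = 4,250 at tier-2 price)
TC(tier 1 (EOQ₁), Q≈897.6) = €4,689,453.29
TC(tier 2, Q≈4,250.0) = €4,696,913.03
Minimum at tier 1 (EOQ₁): €4,689,453.29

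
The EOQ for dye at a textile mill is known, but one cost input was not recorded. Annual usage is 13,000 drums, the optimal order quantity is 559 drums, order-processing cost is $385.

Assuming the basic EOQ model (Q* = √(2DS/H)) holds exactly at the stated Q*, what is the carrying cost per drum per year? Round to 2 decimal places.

$32.03

EOQ relation: Q² = 2DS/H, so rearrange for the unknown.
H = 2DS / Q² = 2 × 13,000 × 385 / 559² = 32.0339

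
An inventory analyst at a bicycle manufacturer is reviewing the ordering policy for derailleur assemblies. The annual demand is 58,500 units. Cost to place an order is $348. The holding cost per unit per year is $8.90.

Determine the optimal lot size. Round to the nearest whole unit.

Q* = √(2·D·S / H) = √(2·58,500·348 / 8.9) = √4,574,831.5 ≈ 2,138.89

2,139 units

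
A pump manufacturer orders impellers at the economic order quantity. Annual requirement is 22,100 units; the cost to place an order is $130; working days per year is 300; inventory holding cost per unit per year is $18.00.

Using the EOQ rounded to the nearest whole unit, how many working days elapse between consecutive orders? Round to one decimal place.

Q* = √(2·D·S / H) = √(2·22,100·130 / 18) = √319,222.2 ≈ 565.00 → Q = 565 units
Days between orders = 300 / (D/Q) = 300 / 39.115 ≈ 7.670

7.7 days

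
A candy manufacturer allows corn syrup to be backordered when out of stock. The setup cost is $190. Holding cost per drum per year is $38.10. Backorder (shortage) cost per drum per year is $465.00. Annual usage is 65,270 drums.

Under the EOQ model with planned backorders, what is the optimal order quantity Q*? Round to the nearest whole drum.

839 drums

Basic EOQ = √(2·65,270·190/38.1) = 806.838
Backorder adjustment √((H+b)/b) = √((38.1+465)/465) = 1.0402
Q* = 806.838 × 1.0402 ≈ 839.24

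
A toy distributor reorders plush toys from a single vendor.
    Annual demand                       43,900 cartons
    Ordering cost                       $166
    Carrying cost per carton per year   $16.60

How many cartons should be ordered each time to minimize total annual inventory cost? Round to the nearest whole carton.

937 cartons

Optimal lot size Q* = (2 × 43,900 × $166 / $16.6)^½ ≈ 937.02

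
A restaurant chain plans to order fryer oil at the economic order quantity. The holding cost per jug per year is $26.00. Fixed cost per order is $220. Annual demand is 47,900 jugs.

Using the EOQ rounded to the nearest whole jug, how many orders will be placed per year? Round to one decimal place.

Q* = √(2·D·S / H) = √(2·47,900·220 / 26) = √810,615.4 ≈ 900.34 → Q = 900
N = D/Q = 47,900/900 ≈ 53.222 orders/yr

53.2 orders per year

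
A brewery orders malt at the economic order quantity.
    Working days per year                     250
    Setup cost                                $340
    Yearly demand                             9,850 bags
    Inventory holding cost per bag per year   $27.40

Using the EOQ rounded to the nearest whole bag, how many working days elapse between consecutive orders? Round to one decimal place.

EOQ = √(2DS/H) = √(2 × 9,850 × 340 / 27.4)
    = √(244,452.55) ≈ 494.42 → Q = 494 bags
Cycle time = (working days × Q)/D = (250 × 494) / 9,850 = 12.538 days

12.5 days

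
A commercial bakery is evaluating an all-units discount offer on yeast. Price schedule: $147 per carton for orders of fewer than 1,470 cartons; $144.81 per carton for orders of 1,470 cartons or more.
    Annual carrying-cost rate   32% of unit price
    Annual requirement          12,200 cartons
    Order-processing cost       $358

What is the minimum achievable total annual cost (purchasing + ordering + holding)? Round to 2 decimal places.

H₁ = 32%×$147 = $47.0400;  H₂ = 32%×$144.81 = $46.3392
EOQ₁ = √(2×12,200×358/47.0400) = 430.93  (< 1,470, feasible at tier 1)
EOQ₂ = √(2×12,200×358/46.3392) = 434.17  (< 1,470 → use Q = 1,470 at tier-2 price)
TC(tier 1 (EOQ₁), Q≈430.9) = $1,813,670.76
TC(tier 2, Q≈1,470.0) = $1,803,712.47
Minimum at tier 2: $1,803,712.47

$1,803,712.47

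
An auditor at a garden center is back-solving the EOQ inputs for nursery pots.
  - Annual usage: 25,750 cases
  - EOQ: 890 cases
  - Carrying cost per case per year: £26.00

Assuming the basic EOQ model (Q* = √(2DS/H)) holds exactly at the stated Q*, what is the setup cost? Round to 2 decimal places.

£399.90

From Q* = √(2DS/H) ⇒ Q*² = 2DS/H.
S = Q²H / (2D) = 890² × 26 / (2 × 25,750) = 399.8951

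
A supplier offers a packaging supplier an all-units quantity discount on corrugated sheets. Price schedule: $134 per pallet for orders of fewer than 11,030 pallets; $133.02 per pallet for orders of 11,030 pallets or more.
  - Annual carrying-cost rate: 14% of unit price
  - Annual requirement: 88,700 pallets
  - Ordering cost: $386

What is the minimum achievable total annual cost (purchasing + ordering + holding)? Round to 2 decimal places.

H₁ = 14%×$134 = $18.7600;  H₂ = 14%×$133.02 = $18.6228
EOQ₁ = √(2×88,700×386/18.7600) = 1,910.53  (< 11,030, feasible at tier 1)
EOQ₂ = √(2×88,700×386/18.6228) = 1,917.56  (< 11,030 → use Q = 11,030 at tier-2 price)
TC(tier 1 (EOQ₁), Q≈1,910.5) = $11,921,641.56
TC(tier 2, Q≈11,030.0) = $11,904,682.84
Minimum at tier 2: $11,904,682.84

$11,904,682.84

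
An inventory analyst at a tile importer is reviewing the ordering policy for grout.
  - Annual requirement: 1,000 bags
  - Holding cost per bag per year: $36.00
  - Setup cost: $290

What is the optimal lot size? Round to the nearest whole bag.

127 bags

2DS/H = 2·1,000·290/36 = 16,111.11
EOQ = √16,111.11 ≈ 126.93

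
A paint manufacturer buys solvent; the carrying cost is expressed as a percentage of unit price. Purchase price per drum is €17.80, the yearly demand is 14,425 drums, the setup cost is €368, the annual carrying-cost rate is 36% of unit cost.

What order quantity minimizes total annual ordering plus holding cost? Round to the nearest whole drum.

1,287 drums

Carrying cost H = €17.8 × 36% = €6.4080/drum/yr
EOQ = √(2DS/H) = √(2 × 14,425 × 368 / 6.408)
    = √(1,656,804.00) ≈ 1,287.17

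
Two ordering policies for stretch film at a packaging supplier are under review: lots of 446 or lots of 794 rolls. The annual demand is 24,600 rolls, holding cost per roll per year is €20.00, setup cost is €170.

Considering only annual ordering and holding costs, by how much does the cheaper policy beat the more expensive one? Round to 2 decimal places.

€629.68

TC(Q) = (D/Q)S + (Q/2)H
TC(446) = (24,600/446)×170 + (446/2)×20 = €13,836.68
TC(794) = (24,600/794)×170 + (794/2)×20 = €13,207.00
Lots of 794 are cheaper by €629.68.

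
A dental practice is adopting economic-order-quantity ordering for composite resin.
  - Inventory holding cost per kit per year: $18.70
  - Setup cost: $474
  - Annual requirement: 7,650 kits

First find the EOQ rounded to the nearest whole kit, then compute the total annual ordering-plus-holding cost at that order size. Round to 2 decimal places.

2DS/H = 2·7,650·474/18.7 = 387,818.18
EOQ = √387,818.18 ≈ 622.75 → Q = 623 kits
Ordering: D/Q × S = 7,650/623 × $474 = $5,820.39
Holding:  Q/2 × H = 623/2 × $18.7 = $5,825.05
Total = $5,820.39 + $5,825.05 = $11,645.44

$11,645.44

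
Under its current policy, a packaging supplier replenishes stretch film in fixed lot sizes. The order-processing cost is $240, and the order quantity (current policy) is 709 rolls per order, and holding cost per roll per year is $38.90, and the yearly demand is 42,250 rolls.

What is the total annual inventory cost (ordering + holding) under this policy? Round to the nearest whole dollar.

Orders/yr = 42,250/709 = 59.591; ordering cost = 59.591 × $240 = $14,301.83
Average inventory = 709/2 = 354.5; holding cost = 354.5 × $38.9 = $13,790.05
Total = $14,301.83 + $13,790.05 = $28,091.88

$28,092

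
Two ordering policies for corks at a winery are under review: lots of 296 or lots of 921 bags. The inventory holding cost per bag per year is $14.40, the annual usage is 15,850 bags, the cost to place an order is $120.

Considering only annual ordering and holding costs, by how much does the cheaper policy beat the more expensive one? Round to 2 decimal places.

Annual cost at Q: ordering D·S/Q plus holding Q·H/2.
TC(296) = (15,850/296)×120 + (296/2)×14.4 = $8,556.88
TC(921) = (15,850/921)×120 + (921/2)×14.4 = $8,696.35
Lots of 296 are cheaper by $139.47.

$139.47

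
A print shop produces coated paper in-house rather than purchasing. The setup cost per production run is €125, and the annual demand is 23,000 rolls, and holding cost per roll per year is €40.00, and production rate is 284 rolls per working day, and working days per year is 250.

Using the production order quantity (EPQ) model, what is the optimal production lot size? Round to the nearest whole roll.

d = 23,000/250 = 92.0000 rolls/day;  effective holding cost H(1 − d/p) = 40·(1 − 92.0000/284) = 27.04225
Q* = √(2DS / H_eff) = √(2·23,000·125 / 27.04225) ≈ 461.12

461 rolls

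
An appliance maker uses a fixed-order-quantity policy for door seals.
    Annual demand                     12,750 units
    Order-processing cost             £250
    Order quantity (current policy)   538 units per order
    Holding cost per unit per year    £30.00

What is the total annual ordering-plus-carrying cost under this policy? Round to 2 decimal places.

Annual ordering cost = (D/Q)·S = (12,750/538) × 250 = £5,924.72
Annual holding cost  = (Q/2)·H = (538/2) × 30 = £8,070.00
Total = £5,924.72 + £8,070.00 = £13,994.72

£13,994.72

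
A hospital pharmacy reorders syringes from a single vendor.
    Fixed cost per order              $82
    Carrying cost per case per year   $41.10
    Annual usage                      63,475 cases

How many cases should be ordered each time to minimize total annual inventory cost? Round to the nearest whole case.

Q* = √(2·D·S / H) = √(2·63,475·82 / 41.1) = √253,282.2 ≈ 503.27

503 cases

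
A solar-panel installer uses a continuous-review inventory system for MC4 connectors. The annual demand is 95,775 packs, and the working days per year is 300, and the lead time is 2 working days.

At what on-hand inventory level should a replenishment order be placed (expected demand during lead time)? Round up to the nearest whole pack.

Daily demand d = 95,775 / 300 = 319.250 packs/day
Demand during lead time = 319.250 × 2 = 638.50
Reorder point = 638.50 → round up

639 packs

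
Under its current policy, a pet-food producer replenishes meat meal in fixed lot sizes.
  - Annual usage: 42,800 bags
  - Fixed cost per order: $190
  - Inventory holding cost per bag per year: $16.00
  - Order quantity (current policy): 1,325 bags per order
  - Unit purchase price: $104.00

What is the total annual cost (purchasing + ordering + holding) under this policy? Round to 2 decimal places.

Orders/yr = 42,800/1,325 = 32.302; ordering cost = 32.302 × $190 = $6,137.36
Average inventory = 1,325/2 = 662.5; holding cost = 662.5 × $16 = $10,600.00
Purchase cost = D·C = 42,800 × 104 = $4,451,200.00
Total = $6,137.36 + $10,600.00 + $4,451,200.00 = $4,467,937.36

$4,467,937.36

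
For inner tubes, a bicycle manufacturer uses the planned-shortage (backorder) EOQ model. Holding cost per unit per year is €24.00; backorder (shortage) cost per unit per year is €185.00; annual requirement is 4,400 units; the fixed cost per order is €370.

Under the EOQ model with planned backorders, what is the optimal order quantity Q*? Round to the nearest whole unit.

Q* = √(2DS/H) · √((H + b)/b)
   = √(2 × 4,400 × 370 / 24) · √((24 + 185) / 185)
   = 368.330 × 1.0629 ≈ 391.49

391 units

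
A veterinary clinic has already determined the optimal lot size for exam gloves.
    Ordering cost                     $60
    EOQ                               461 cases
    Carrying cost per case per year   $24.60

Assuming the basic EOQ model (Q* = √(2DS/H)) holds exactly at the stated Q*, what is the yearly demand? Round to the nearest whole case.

From Q* = √(2DS/H) ⇒ Q*² = 2DS/H.
D = Q²H / (2S) = 461² × 24.6 / (2 × 60) = 43,566.81

43,567 cases per year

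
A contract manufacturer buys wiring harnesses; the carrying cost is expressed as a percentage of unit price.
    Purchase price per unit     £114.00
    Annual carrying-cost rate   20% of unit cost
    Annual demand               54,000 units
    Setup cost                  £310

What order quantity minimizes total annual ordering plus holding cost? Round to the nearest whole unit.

H = i·C = 0.2 × £114 = £22.8000 per unit-year
EOQ = √(2DS/H) = √(2 × 54,000 × 310 / 22.8)
    = √(1,468,421.05) ≈ 1,211.78

1,212 units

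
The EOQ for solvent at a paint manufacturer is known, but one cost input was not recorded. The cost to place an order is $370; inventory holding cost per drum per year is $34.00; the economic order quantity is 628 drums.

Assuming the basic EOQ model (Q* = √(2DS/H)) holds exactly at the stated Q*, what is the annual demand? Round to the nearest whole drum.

18,120 drums per year

EOQ relation: Q² = 2DS/H, so rearrange for the unknown.
D = Q²H / (2S) = 628² × 34 / (2 × 370) = 18,120.35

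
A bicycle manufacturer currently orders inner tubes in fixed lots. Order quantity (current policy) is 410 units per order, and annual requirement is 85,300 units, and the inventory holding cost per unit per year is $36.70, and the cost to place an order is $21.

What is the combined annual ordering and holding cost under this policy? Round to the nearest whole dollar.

Orders/yr = 85,300/410 = 208.049; ordering cost = 208.049 × $21 = $4,369.02
Average inventory = 410/2 = 205; holding cost = 205 × $36.7 = $7,523.50
Total = $4,369.02 + $7,523.50 = $11,892.52

$11,893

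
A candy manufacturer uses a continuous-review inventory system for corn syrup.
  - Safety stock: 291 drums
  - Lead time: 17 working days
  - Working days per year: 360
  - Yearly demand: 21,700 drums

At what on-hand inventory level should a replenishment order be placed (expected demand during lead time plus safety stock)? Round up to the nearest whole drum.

1,316 drums

Daily demand d = 21,700 / 360 = 60.278 drums/day
Demand during lead time = 60.278 × 17 = 1,024.72
Reorder point = 1,024.72 + 291 = 1,315.72 → round up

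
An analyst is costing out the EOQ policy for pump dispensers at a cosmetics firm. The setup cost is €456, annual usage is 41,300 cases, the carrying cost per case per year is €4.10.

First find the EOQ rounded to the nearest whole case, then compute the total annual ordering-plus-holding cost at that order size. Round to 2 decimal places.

€12,426.94

EOQ = √(2DS/H) = √(2 × 41,300 × 456 / 4.1)
    = √(9,186,731.71) ≈ 3,030.96 → Q = 3,031 cases
Ordering: D/Q × S = 41,300/3,031 × €456 = €6,213.39
Holding:  Q/2 × H = 3,031/2 × €4.1 = €6,213.55
Total = €6,213.39 + €6,213.55 = €12,426.94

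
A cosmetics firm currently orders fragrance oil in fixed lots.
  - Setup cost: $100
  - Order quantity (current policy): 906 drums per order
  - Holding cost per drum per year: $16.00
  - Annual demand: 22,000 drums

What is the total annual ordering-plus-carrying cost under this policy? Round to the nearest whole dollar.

$9,676

Ordering: D/Q × S = 22,000/906 × $100 = $2,428.26
Holding:  Q/2 × H = 906/2 × $16 = $7,248.00
Total = $2,428.26 + $7,248.00 = $9,676.26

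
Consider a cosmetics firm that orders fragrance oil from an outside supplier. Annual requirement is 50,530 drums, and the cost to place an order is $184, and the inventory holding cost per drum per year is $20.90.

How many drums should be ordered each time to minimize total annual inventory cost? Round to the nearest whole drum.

2DS/H = 2·50,530·184/20.9 = 889,714.83
EOQ = √889,714.83 ≈ 943.25

943 drums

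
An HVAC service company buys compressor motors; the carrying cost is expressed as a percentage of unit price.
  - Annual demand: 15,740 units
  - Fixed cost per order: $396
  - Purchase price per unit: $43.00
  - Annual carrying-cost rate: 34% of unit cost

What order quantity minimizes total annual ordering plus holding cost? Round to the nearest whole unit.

923 units

H = i·C = 0.34 × $43 = $14.6200 per unit-year
Optimal lot size Q* = (2 × 15,740 × $396 / $14.62)^½ ≈ 923.40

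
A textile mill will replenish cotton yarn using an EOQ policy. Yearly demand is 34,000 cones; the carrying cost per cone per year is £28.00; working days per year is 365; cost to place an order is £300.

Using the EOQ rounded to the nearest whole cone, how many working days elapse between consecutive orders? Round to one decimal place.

9.2 days

Optimal lot size Q* = (2 × 34,000 × £300 / £28)^½ ≈ 853.56 → Q = 854 cones
T = Q/D × 365 days = 854/34,000 × 365 = 9.168 days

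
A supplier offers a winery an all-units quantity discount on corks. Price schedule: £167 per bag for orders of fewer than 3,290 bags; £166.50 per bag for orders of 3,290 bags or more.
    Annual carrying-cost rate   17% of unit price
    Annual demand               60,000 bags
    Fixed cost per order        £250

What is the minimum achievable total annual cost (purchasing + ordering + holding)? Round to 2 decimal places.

H₁ = 17%×£167 = £28.3900;  H₂ = 17%×£166.50 = £28.3050
EOQ₁ = √(2×60,000×250/28.3900) = 1,027.96  (< 3,290, feasible at tier 1)
EOQ₂ = √(2×60,000×250/28.3050) = 1,029.51  (< 3,290 → use Q = 3,290 at tier-2 price)
TC(tier 1 (EOQ₁), Q≈1,028.0) = £10,049,183.90
TC(tier 2, Q≈3,290.0) = £10,041,121.00
Minimum at tier 2: £10,041,121.00

£10,041,121.00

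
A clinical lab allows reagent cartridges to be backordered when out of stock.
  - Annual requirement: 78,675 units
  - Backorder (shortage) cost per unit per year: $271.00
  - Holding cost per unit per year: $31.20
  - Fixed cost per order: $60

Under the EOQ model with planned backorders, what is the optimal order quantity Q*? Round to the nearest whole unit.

581 units

Basic EOQ = √(2·78,675·60/31.2) = 550.087
Backorder adjustment √((H+b)/b) = √((31.2+271)/271) = 1.0560
Q* = 550.087 × 1.0560 ≈ 580.89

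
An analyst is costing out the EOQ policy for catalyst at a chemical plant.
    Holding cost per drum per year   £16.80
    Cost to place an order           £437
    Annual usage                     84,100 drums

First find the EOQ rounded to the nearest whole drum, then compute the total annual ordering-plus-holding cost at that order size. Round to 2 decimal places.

£35,140.53

Optimal lot size Q* = (2 × 84,100 × £437 / £16.8)^½ ≈ 2,091.70 → Q = 2,092 drums
Ordering: D/Q × S = 84,100/2,092 × £437 = £17,567.73
Holding:  Q/2 × H = 2,092/2 × £16.8 = £17,572.80
Total = £17,567.73 + £17,572.80 = £35,140.53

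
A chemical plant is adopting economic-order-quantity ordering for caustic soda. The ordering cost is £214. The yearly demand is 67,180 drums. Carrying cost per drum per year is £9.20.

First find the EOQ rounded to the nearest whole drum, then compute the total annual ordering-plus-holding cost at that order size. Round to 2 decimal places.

£16,264.32

2DS/H = 2·67,180·214/9.2 = 3,125,330.43
EOQ = √3,125,330.43 ≈ 1,767.86 → Q = 1,768 drums
Orders/yr = 67,180/1,768 = 37.998; ordering cost = 37.998 × £214 = £8,131.52
Average inventory = 1,768/2 = 884; holding cost = 884 × £9.2 = £8,132.80
Total = £8,131.52 + £8,132.80 = £16,264.32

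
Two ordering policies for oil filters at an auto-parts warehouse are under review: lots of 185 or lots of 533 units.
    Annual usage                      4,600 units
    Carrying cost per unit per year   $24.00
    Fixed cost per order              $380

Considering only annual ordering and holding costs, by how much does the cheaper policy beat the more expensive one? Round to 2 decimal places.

For each Q, cost = (D/Q)·S + (Q/2)·H.
TC(185) = (4,600/185)×380 + (185/2)×24 = $11,668.65
TC(533) = (4,600/533)×380 + (533/2)×24 = $9,675.55
|ΔTC| = |$11,668.65 − $9,675.55| = $1,993.10

$1,993.10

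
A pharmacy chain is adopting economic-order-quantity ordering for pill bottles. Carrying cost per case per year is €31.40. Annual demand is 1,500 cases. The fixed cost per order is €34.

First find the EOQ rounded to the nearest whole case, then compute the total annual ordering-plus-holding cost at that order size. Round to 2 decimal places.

2DS/H = 2·1,500·34/31.4 = 3,248.41
EOQ = √3,248.41 ≈ 56.99 → Q = 57 cases
Ordering: D/Q × S = 1,500/57 × €34 = €894.74
Holding:  Q/2 × H = 57/2 × €31.4 = €894.90
Total = €894.74 + €894.90 = €1,789.64

€1,789.64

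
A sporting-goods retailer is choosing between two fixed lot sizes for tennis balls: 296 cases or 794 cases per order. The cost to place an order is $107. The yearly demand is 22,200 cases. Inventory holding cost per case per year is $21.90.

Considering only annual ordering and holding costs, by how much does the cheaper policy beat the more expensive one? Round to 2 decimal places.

$419.79

Annual cost at Q: ordering D·S/Q plus holding Q·H/2.
TC(296) = (22,200/296)×107 + (296/2)×21.9 = $11,266.20
TC(794) = (22,200/794)×107 + (794/2)×21.9 = $11,685.99
|ΔTC| = |$11,266.20 − $11,685.99| = $419.79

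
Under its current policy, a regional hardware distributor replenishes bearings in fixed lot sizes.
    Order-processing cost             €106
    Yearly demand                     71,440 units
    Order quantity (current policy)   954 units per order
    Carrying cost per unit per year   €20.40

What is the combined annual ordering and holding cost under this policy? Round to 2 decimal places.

€17,668.58

Annual ordering cost = (D/Q)·S = (71,440/954) × 106 = €7,937.78
Annual holding cost  = (Q/2)·H = (954/2) × 20.4 = €9,730.80
Total = €7,937.78 + €9,730.80 = €17,668.58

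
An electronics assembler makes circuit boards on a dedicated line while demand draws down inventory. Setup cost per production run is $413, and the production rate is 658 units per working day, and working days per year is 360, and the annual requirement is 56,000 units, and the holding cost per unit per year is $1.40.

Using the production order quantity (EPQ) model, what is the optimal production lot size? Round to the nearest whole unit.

Daily demand d = 56,000/360 = 155.556; p = 658; 1 − d/p = 0.76359
EPQ = √(2DS / (H(1 − d/p)))
    = √(2 × 56,000 × 413 / (1.4 × 0.76359)) ≈ 6,577.93

6,578 units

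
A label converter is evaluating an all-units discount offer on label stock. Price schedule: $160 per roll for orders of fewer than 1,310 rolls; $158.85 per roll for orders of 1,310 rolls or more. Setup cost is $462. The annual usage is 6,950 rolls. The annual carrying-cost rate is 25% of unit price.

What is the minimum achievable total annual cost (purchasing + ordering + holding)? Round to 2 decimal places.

H₁ = 25%×$160 = $40.0000;  H₂ = 25%×$158.85 = $39.7125
EOQ₁ = √(2×6,950×462/40.0000) = 400.68  (< 1,310, feasible at tier 1)
EOQ₂ = √(2×6,950×462/39.7125) = 402.13  (< 1,310 → use Q = 1,310 at tier-2 price)
TC(tier 1 (EOQ₁), Q≈400.7) = $1,128,027.23
TC(tier 2, Q≈1,310.0) = $1,132,470.26
Minimum at tier 1 (EOQ₁): $1,128,027.23

$1,128,027.23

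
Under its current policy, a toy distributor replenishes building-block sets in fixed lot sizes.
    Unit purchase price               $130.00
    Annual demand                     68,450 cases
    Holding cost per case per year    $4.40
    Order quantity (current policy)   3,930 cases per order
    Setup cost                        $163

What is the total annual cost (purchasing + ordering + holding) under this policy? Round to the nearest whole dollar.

$8,909,985

Orders/yr = 68,450/3,930 = 17.417; ordering cost = 17.417 × $163 = $2,839.02
Average inventory = 3,930/2 = 1965; holding cost = 1965 × $4.4 = $8,646.00
Purchase cost = D·C = 68,450 × 130 = $8,898,500.00
Total = $2,839.02 + $8,646.00 + $8,898,500.00 = $8,909,985.02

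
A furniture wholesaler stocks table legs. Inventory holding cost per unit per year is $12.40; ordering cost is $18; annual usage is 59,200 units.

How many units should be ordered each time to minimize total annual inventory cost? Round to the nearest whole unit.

2DS/H = 2·59,200·18/12.4 = 171,870.97
EOQ = √171,870.97 ≈ 414.57

415 units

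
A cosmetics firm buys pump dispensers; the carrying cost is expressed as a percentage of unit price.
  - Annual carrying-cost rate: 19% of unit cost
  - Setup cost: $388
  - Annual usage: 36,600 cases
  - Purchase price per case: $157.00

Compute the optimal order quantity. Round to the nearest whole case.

Holding cost per case per year: H = 19% × $157 = $29.8300
EOQ = √(2DS/H) = √(2 × 36,600 × 388 / 29.83)
    = √(952,115.32) ≈ 975.76

976 cases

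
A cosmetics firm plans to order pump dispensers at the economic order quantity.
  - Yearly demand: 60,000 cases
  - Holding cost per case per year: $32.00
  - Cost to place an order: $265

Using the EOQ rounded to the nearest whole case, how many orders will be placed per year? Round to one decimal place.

60.2 orders per year

2DS/H = 2·60,000·265/32 = 993,750.00
EOQ = √993,750.00 ≈ 996.87 → Q = 997
N = D/Q = 60,000/997 ≈ 60.181 orders/yr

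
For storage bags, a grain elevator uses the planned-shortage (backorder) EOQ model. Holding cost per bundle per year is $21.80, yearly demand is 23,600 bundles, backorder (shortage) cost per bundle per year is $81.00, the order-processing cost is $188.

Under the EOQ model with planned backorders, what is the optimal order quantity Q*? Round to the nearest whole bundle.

Basic EOQ = √(2·23,600·188/21.8) = 638.001
Backorder adjustment √((H+b)/b) = √((21.8+81)/81) = 1.1266
Q* = 638.001 × 1.1266 ≈ 718.75

719 bundles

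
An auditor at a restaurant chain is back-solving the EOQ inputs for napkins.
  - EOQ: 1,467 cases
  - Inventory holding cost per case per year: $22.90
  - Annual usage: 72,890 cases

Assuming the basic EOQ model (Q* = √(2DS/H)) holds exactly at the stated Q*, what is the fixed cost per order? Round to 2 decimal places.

Since Q* = (2DS/H)^½, squaring gives Q*²·H = 2DS.
S = Q²H / (2D) = 1,467² × 22.9 / (2 × 72,890) = 338.0631

$338.06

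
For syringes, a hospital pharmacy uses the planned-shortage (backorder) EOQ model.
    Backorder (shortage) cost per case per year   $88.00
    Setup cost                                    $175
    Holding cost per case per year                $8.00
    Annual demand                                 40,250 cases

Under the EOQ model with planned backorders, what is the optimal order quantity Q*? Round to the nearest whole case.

1,386 cases

Q* = √(2DS/H) · √((H + b)/b)
   = √(2 × 40,250 × 175 / 8) · √((8 + 88) / 88)
   = 1,327.003 × 1.0445 ≈ 1,386.01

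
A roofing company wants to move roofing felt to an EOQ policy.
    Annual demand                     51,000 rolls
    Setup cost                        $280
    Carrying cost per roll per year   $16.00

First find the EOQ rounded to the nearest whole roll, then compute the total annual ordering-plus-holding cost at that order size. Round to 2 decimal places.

$21,376.62

Q* = √(2·D·S / H) = √(2·51,000·280 / 16) = √1,785,000.0 ≈ 1,336.04 → Q = 1,336 rolls
Orders/yr = 51,000/1,336 = 38.174; ordering cost = 38.174 × $280 = $10,688.62
Average inventory = 1,336/2 = 668; holding cost = 668 × $16 = $10,688.00
Total = $10,688.62 + $10,688.00 = $21,376.62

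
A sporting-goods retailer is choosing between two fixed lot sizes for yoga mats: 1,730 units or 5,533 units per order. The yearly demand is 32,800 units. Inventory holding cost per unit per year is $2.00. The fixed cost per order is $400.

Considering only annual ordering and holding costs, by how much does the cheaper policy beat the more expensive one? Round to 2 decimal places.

$1,409.59

For each Q, cost = (D/Q)·S + (Q/2)·H.
TC(1,730) = (32,800/1,730)×400 + (1,730/2)×2 = $9,313.82
TC(5,533) = (32,800/5,533)×400 + (5,533/2)×2 = $7,904.23
Cheaper: Q = 5,533.  Difference = $1,409.59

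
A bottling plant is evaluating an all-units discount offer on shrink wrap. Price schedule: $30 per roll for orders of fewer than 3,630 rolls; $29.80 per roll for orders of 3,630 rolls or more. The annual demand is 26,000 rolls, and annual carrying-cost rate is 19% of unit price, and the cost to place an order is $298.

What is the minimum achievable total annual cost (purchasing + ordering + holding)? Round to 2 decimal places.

H₁ = 19%×$30 = $5.7000;  H₂ = 19%×$29.80 = $5.6620
EOQ₁ = √(2×26,000×298/5.7000) = 1,648.82  (< 3,630, feasible at tier 1)
EOQ₂ = √(2×26,000×298/5.6620) = 1,654.34  (< 3,630 → use Q = 3,630 at tier-2 price)
TC(tier 1 (EOQ₁), Q≈1,648.8) = $789,398.26
TC(tier 2, Q≈3,630.0) = $787,210.97
Minimum at tier 2: $787,210.97

$787,210.97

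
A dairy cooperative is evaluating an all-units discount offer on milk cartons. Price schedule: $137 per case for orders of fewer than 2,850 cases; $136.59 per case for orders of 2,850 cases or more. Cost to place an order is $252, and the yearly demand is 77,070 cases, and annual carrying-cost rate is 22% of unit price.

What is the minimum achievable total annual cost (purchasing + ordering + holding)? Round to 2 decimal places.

H₁ = 22%×$137 = $30.1400;  H₂ = 22%×$136.59 = $30.0498
EOQ₁ = √(2×77,070×252/30.1400) = 1,135.24  (< 2,850, feasible at tier 1)
EOQ₂ = √(2×77,070×252/30.0498) = 1,136.94  (< 2,850 → use Q = 2,850 at tier-2 price)
TC(tier 1 (EOQ₁), Q≈1,135.2) = $10,592,806.03
TC(tier 2, Q≈2,850.0) = $10,576,626.88
Minimum at tier 2: $10,576,626.88

$10,576,626.88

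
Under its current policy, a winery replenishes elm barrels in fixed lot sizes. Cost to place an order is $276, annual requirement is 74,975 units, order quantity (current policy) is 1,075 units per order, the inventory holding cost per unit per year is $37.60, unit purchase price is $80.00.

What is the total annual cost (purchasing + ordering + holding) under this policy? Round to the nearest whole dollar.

Orders/yr = 74,975/1,075 = 69.744; ordering cost = 69.744 × $276 = $19,249.40
Average inventory = 1,075/2 = 537.5; holding cost = 537.5 × $37.6 = $20,210.00
Purchase cost = D·C = 74,975 × 80 = $5,998,000.00
Total = $19,249.40 + $20,210.00 + $5,998,000.00 = $6,037,459.40

$6,037,459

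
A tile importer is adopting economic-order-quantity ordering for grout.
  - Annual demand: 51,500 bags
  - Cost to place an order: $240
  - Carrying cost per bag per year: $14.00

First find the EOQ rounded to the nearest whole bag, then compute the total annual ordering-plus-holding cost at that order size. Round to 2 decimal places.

$18,603.23

EOQ = √(2DS/H) = √(2 × 51,500 × 240 / 14)
    = √(1,765,714.29) ≈ 1,328.80 → Q = 1,329 bags
Annual ordering cost = (D/Q)·S = (51,500/1,329) × 240 = $9,300.23
Annual holding cost  = (Q/2)·H = (1,329/2) × 14 = $9,303.00
Total = $9,300.23 + $9,303.00 = $18,603.23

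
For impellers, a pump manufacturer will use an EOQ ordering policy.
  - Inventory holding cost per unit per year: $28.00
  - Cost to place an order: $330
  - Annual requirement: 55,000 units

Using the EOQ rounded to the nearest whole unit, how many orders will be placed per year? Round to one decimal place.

48.3 orders per year

Q* = √(2·D·S / H) = √(2·55,000·330 / 28) = √1,296,428.6 ≈ 1,138.61 → Q = 1,139
Orders per year = D/Q = 55,000 / 1,139 = 48.288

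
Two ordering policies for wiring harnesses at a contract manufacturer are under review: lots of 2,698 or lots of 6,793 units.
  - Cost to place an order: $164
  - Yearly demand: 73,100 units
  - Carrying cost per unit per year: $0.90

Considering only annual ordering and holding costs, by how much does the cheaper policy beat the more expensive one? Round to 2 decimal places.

For each Q, cost = (D/Q)·S + (Q/2)·H.
TC(2,698) = (73,100/2,698)×164 + (2,698/2)×0.9 = $5,657.54
TC(6,793) = (73,100/6,793)×164 + (6,793/2)×0.9 = $4,821.67
Lots of 6,793 are cheaper by $835.87.

$835.87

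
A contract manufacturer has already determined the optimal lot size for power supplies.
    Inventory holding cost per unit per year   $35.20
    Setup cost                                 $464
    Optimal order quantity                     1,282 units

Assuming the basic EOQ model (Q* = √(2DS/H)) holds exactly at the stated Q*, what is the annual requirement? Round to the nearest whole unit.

62,341 units per year

Since Q* = (2DS/H)^½, squaring gives Q*²·H = 2DS.
D = Q²H / (2S) = 1,282² × 35.2 / (2 × 464) = 62,340.57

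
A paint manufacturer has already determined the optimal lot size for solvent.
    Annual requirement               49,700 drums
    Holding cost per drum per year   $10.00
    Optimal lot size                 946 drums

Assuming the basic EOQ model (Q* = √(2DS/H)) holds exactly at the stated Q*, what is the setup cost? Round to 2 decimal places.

Since Q* = (2DS/H)^½, squaring gives Q*²·H = 2DS.
S = Q²H / (2D) = 946² × 10 / (2 × 49,700) = 90.0318

$90.03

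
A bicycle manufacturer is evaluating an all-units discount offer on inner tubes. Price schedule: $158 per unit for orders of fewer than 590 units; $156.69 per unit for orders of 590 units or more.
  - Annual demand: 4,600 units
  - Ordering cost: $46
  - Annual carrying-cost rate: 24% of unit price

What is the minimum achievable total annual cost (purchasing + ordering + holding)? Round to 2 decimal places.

$730,805.96

H₁ = 24%×$158 = $37.9200;  H₂ = 24%×$156.69 = $37.6056
EOQ₁ = √(2×4,600×46/37.9200) = 105.64  (< 590, feasible at tier 1)
EOQ₂ = √(2×4,600×46/37.6056) = 106.08  (< 590 → use Q = 590 at tier-2 price)
TC(tier 1 (EOQ₁), Q≈105.6) = $730,805.96
TC(tier 2, Q≈590.0) = $732,226.30
Minimum at tier 1 (EOQ₁): $730,805.96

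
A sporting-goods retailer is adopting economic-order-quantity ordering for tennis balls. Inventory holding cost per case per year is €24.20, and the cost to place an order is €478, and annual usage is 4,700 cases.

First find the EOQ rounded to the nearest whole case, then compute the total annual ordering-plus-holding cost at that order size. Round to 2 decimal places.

€10,427.63

EOQ = √(2DS/H) = √(2 × 4,700 × 478 / 24.2)
    = √(185,669.42) ≈ 430.89 → Q = 431 cases
Orders/yr = 4,700/431 = 10.905; ordering cost = 10.905 × €478 = €5,212.53
Average inventory = 431/2 = 215.5; holding cost = 215.5 × €24.2 = €5,215.10
Total = €5,212.53 + €5,215.10 = €10,427.63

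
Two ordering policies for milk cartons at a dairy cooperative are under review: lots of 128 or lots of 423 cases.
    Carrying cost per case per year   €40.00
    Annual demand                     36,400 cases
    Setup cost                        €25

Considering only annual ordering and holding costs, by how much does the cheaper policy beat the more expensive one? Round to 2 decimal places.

€941.93

TC(Q) = (D/Q)S + (Q/2)H
TC(128) = (36,400/128)×25 + (128/2)×40 = €9,669.38
TC(423) = (36,400/423)×25 + (423/2)×40 = €10,611.30
Lots of 128 are cheaper by €941.93.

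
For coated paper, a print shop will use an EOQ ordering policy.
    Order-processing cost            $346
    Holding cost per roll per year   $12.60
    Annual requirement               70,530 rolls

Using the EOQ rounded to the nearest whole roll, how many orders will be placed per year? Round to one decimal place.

Optimal lot size Q* = (2 × 70,530 × $346 / $12.6)^½ ≈ 1,968.13 → Q = 1,968
Orders per year = D/Q = 70,530 / 1,968 = 35.838

35.8 orders per year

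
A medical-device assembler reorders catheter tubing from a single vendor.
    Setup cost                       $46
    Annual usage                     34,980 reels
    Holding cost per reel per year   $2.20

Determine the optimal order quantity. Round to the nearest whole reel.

Optimal lot size Q* = (2 × 34,980 × $46 / $2.2)^½ ≈ 1,209.46

1,209 reels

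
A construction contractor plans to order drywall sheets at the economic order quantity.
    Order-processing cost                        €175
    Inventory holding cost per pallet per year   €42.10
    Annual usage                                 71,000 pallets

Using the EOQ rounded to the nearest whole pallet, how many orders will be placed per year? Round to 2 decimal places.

92.45 orders per year

Optimal lot size Q* = (2 × 71,000 × €175 / €42.1)^½ ≈ 768.28 → Q = 768
Orders per year = D/Q = 71,000 / 768 = 92.448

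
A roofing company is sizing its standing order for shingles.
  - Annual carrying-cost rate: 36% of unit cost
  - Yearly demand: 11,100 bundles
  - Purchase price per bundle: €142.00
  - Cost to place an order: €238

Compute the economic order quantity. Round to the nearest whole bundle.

Holding cost per bundle per year: H = 36% × €142 = €51.1200
2DS/H = 2·11,100·238/51.12 = 103,356.81
EOQ = √103,356.81 ≈ 321.49

321 bundles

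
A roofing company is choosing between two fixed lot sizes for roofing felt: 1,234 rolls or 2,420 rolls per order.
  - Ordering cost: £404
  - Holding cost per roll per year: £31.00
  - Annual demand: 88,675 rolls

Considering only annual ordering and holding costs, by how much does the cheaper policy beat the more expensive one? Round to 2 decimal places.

£4,155.23

For each Q, cost = (D/Q)·S + (Q/2)·H.
TC(1,234) = (88,675/1,234)×404 + (1,234/2)×31 = £48,158.36
TC(2,420) = (88,675/2,420)×404 + (2,420/2)×31 = £52,313.60
Cheaper: Q = 1,234.  Difference = £4,155.23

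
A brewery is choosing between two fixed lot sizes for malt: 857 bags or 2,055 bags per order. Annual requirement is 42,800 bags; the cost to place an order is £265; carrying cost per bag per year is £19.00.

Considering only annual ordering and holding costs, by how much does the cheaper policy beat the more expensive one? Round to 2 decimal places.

£3,665.68

Annual cost at Q: ordering D·S/Q plus holding Q·H/2.
TC(857) = (42,800/857)×265 + (857/2)×19 = £21,376.04
TC(2,055) = (42,800/2,055)×265 + (2,055/2)×19 = £25,041.72
Cheaper: Q = 857.  Difference = £3,665.68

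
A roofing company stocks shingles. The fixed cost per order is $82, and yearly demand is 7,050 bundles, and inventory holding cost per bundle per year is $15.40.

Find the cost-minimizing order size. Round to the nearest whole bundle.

274 bundles

Optimal lot size Q* = (2 × 7,050 × $82 / $15.4)^½ ≈ 274.00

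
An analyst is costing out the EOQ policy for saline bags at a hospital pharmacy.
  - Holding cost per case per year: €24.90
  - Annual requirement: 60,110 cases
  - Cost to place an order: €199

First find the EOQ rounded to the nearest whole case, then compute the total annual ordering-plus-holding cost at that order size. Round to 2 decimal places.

2DS/H = 2·60,110·199/24.9 = 960,794.38
EOQ = √960,794.38 ≈ 980.20 → Q = 980 cases
Annual ordering cost = (D/Q)·S = (60,110/980) × 199 = €12,206.01
Annual holding cost  = (Q/2)·H = (980/2) × 24.9 = €12,201.00
Total = €12,206.01 + €12,201.00 = €24,407.01

€24,407.01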